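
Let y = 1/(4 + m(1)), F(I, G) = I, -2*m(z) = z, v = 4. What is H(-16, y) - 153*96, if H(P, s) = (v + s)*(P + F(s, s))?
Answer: -723012/49 ≈ -14755.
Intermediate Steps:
m(z) = -z/2
y = 2/7 (y = 1/(4 - ½*1) = 1/(4 - ½) = 1/(7/2) = 2/7 ≈ 0.28571)
H(P, s) = (4 + s)*(P + s)
H(-16, y) - 153*96 = ((2/7)² + 4*(-16) + 4*(2/7) - 16*2/7) - 153*96 = (4/49 - 64 + 8/7 - 32/7) - 14688 = -3300/49 - 14688 = -723012/49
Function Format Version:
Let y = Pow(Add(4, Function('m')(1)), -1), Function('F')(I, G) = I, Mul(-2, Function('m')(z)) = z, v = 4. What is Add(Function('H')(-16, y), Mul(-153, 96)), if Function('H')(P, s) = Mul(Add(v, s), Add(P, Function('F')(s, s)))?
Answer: Rational(-723012, 49) ≈ -14755.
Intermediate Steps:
Function('m')(z) = Mul(Rational(-1, 2), z)
y = Rational(2, 7) (y = Pow(Add(4, Mul(Rational(-1, 2), 1)), -1) = Pow(Add(4, Rational(-1, 2)), -1) = Pow(Rational(7, 2), -1) = Rational(2, 7) ≈ 0.28571)
Function('H')(P, s) = Mul(Add(4, s), Add(P, s))
Add(Function('H')(-16, y), Mul(-153, 96)) = Add(Add(Pow(Rational(2, 7), 2), Mul(4, -16), Mul(4, Rational(2, 7)), Mul(-16, Rational(2, 7))), Mul(-153, 96)) = Add(Add(Rational(4, 49), -64, Rational(8, 7), Rational(-32, 7)), -14688) = Add(Rational(-3300, 49), -14688) = Rational(-723012, 49)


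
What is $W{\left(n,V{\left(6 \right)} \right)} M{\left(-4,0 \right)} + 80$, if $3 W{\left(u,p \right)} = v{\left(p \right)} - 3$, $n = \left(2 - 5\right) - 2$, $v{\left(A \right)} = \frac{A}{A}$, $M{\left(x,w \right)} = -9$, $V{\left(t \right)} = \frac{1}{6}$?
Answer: $86$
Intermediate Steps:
$V{\left(t \right)} = \frac{1}{6}$
$v{\left(A \right)} = 1$
$n = -5$ ($n = -3 - 2 = -5$)
$W{\left(u,p \right)} = - \frac{2}{3}$ ($W{\left(u,p \right)} = \frac{1 - 3}{3} = \frac{1}{3} \left(-2\right) = - \frac{2}{3}$)
$W{\left(n,V{\left(6 \right)} \right)} M{\left(-4,0 \right)} + 80 = \left(- \frac{2}{3}\right) \left(-9\right) + 80 = 6 + 80 = 86$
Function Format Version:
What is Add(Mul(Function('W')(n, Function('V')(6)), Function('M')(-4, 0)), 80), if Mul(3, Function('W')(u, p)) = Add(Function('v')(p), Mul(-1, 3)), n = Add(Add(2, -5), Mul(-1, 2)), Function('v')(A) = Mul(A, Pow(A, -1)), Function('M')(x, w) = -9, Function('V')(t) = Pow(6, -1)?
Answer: 86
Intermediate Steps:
Function('V')(t) = Rational(1, 6)
Function('v')(A) = 1
n = -5 (n = Add(-3, -2) = -5)
Function('W')(u, p) = Rational(-2, 3) (Function('W')(u, p) = Mul(Rational(1, 3), Add(1, Mul(-1, 3))) = Mul(Rational(1, 3), Add(1, -3)) = Mul(Rational(1, 3), -2) = Rational(-2, 3))
Add(Mul(Function('W')(n, Function('V')(6)), Function('M')(-4, 0)), 80) = Add(Mul(Rational(-2, 3), -9), 80) = Add(6, 80) = 86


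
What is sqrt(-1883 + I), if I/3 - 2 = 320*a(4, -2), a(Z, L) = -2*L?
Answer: sqrt(1963) ≈ 44.306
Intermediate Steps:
I = 3846 (I = 6 + 3*(320*(-2*(-2))) = 6 + 3*(320*4) = 6 + 3*1280 = 6 + 3840 = 3846)
sqrt(-1883 + I) = sqrt(-1883 + 3846) = sqrt(1963)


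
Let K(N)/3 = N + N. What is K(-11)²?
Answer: 4356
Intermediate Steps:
K(N) = 6*N (K(N) = 3*(N + N) = 3*(2*N) = 6*N)
K(-11)² = (6*(-11))² = (-66)² = 4356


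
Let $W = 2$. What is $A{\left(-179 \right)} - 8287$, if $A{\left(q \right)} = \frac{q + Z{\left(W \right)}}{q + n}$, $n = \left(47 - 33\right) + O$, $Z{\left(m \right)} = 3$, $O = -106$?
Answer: $- \frac{2245601}{271} \approx -8286.3$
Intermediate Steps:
$n = -92$ ($n = \left(47 - 33\right) - 106 = 14 - 106 = -92$)
$A{\left(q \right)} = \frac{3 + q}{-92 + q}$ ($A{\left(q \right)} = \frac{q + 3}{q - 92} = \frac{3 + q}{-92 + q}$)
$A{\left(-179 \right)} - 8287 = \frac{3 - 179}{-92 - 179} - 8287 = \frac{1}{-271} \left(-176\right) - 8287 = \left(- \frac{1}{271}\right) \left(-176\right) - 8287 = \frac{176}{271} - 8287 = - \frac{2245601}{271}$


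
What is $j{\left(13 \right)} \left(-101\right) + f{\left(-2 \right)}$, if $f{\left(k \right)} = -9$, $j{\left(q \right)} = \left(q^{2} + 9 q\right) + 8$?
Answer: $-29703$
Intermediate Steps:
$j{\left(q \right)} = 8 + q^{2} + 9 q$
$j{\left(13 \right)} \left(-101\right) + f{\left(-2 \right)} = \left(8 + 13^{2} + 9 \cdot 13\right) \left(-101\right) - 9 = \left(8 + 169 + 117\right) \left(-101\right) - 9 = 294 \left(-101\right) - 9 = -29694 - 9 = -29703$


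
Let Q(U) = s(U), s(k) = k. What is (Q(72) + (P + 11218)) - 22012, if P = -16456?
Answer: -27178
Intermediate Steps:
Q(U) = U
(Q(72) + (P + 11218)) - 22012 = (72 + (-16456 + 11218)) - 22012 = (72 - 5238) - 22012 = -5166 - 22012 = -27178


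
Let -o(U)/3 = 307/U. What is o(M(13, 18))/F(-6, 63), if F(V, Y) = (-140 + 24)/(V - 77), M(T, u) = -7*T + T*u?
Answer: -76443/16588 ≈ -4.6083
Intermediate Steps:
o(U) = -921/U
F(V, Y) = -116/(-77 + V)
o(M(13, 18))/F(-6, 63) = (-921*1/(13*(-7 + 18)))/((-116/(-77 - 6))) = (-921/(13*11))/((-116/(-83))) = (-921/143)/((-116*(-1/83))) = (-921*1/143)/(116/83) = -921/143*83/116 = -76443/16588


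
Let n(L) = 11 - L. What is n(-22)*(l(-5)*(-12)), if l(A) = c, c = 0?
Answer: 0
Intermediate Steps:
l(A) = 0
n(-22)*(l(-5)*(-12)) = (11 - 1*(-22))*(0*(-12)) = (11 + 22)*0 = 33*0 = 0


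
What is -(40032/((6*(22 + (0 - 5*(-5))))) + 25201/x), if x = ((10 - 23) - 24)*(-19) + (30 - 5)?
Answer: -6041663/34216 ≈ -176.57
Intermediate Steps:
x = 728 (x = (-13 - 24)*(-19) + 25 = -37*(-19) + 25 = 703 + 25 = 728)
-(40032/((6*(22 + (0 - 5*(-5))))) + 25201/x) = -(40032/((6*(22 + (0 - 5*(-5))))) + 25201/728) = -(40032/((6*(22 + (0 + 25)))) + 25201*(1/728)) = -(40032/((6*(22 + 25))) + 25201/728) = -(40032/((6*47)) + 25201/728) = -(40032/282 + 25201/728) = -(40032*(1/282) + 25201/728) = -(6672/47 + 25201/728) = -1*6041663/34216 = -6041663/34216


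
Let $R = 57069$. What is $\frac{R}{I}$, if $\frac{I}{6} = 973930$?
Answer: $\frac{1119}{114580} \approx 0.0097661$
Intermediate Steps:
$I = 5843580$ ($I = 6 \cdot 973930 = 5843580$)
$\frac{R}{I} = \frac{57069}{5843580} = 57069 \cdot \frac{1}{5843580} = \frac{1119}{114580}$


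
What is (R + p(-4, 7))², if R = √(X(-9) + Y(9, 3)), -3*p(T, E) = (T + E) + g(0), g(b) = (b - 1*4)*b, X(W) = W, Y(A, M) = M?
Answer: (1 - I*√6)² ≈ -5.0 - 4.899*I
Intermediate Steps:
g(b) = b*(-4 + b) (g(b) = (b - 4)*b = (-4 + b)*b = b*(-4 + b))
p(T, E) = -E/3 - T/3 (p(T, E) = -((T + E) + 0*(-4 + 0))/3 = -((E + T) + 0*(-4))/3 = -((E + T) + 0)/3 = -(E + T)/3 = -E/3 - T/3)
R = I*√6 (R = √(-9 + 3) = √(-6) = I*√6 ≈ 2.4495*I)
(R + p(-4, 7))² = (I*√6 + (-⅓*7 - ⅓*(-4)))² = (I*√6 + (-7/3 + 4/3))² = (I*√6 - 1)² = (-1 + I*√6)²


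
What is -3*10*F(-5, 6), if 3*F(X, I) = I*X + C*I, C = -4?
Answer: 540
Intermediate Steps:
F(X, I) = -4*I/3 + I*X/3 (F(X, I) = (I*X - 4*I)/3 = (-4*I + I*X)/3 = -4*I/3 + I*X/3)
-3*10*F(-5, 6) = -3*10*(⅓)*6*(-4 - 5) = -30*(⅓)*6*(-9) = -30*(-18) = -1*(-540) = 540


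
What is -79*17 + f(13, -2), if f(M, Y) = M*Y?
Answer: -1369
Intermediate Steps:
-79*17 + f(13, -2) = -79*17 + 13*(-2) = -1343 - 26 = -1369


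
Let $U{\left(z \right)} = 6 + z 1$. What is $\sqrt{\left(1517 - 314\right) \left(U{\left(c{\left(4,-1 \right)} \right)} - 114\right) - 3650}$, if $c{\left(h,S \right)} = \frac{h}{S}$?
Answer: $i \sqrt{138386} \approx 372.0 i$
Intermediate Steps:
$U{\left(z \right)} = 6 + z$
$\sqrt{\left(1517 - 314\right) \left(U{\left(c{\left(4,-1 \right)} \right)} - 114\right) - 3650} = \sqrt{\left(1517 - 314\right) \left(\left(6 + \frac{4}{-1}\right) - 114\right) - 3650} = \sqrt{1203 \left(\left(6 + 4 \left(-1\right)\right) - 114\right) - 3650} = \sqrt{1203 \left(\left(6 - 4\right) - 114\right) - 3650} = \sqrt{1203 \left(2 - 114\right) - 3650} = \sqrt{1203 \left(-112\right) - 3650} = \sqrt{-134736 - 3650} = \sqrt{-138386} = i \sqrt{138386}$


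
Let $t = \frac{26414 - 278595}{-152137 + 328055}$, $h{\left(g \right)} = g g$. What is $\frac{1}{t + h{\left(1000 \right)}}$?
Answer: $\frac{175918}{175917747819} \approx 1.0 \cdot 10^{-6}$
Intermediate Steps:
$h{\left(g \right)} = g^{2}$
$t = - \frac{252181}{175918} \approx -1.4335$
$\frac{1}{t + h{\left(1000 \right)}} = \frac{1}{- \frac{252181}{175918} + 1000^{2}} = \frac{1}{- \frac{252181}{175918} + 1000000} = \frac{1}{\frac{175917747819}{175918}} = \frac{175918}{175917747819}$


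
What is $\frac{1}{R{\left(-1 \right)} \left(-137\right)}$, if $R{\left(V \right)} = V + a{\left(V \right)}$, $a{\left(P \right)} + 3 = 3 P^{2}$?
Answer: $\frac{1}{137} \approx 0.0072993$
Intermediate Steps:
$a{\left(P \right)} = -3 + 3 P^{2}$
$R{\left(V \right)} = -3 + V + 3 V^{2}$ ($R{\left(V \right)} = V + \left(-3 + 3 V^{2}\right) = -3 + V + 3 V^{2}$)
$\frac{1}{R{\left(-1 \right)} \left(-137\right)} = \frac{1}{\left(-3 - 1 + 3 \left(-1\right)^{2}\right) \left(-137\right)} = \frac{1}{\left(-3 - 1 + 3 \cdot 1\right) \left(-137\right)} = \frac{1}{\left(-3 - 1 + 3\right) \left(-137\right)} = \frac{1}{\left(-1\right) \left(-137\right)} = \frac{1}{137}$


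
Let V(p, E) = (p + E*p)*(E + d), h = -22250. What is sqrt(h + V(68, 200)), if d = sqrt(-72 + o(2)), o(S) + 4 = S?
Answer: sqrt(2711350 + 13668*I*sqrt(74)) ≈ 1647.0 + 35.694*I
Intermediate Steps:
o(S) = -4 + S
d = I*sqrt(74) (d = sqrt(-72 + (-4 + 2)) = sqrt(-72 - 2) = sqrt(-74) = I*sqrt(74) ≈ 8.6023*I)
V(p, E) = (E + I*sqrt(74))*(p + E*p) (V(p, E) = (p + E*p)*(E + I*sqrt(74)) = (E + I*sqrt(74))*(p + E*p))
sqrt(h + V(68, 200)) = sqrt(-22250 + 68*(200 + 200**2 + I*sqrt(74) + I*200*sqrt(74))) = sqrt(-22250 + 68*(200 + 40000 + I*sqrt(74) + 200*I*sqrt(74))) = sqrt(-22250 + 68*(40200 + 201*I*sqrt(74))) = sqrt(-22250 + (2733600 + 13668*I*sqrt(74))) = sqrt(2711350 + 13668*I*sqrt(74))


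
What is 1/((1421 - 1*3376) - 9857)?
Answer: -1/11812 ≈ -8.4660e-5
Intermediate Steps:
1/((1421 - 1*3376) - 9857) = 1/((1421 - 3376) - 9857) = 1/(-1955 - 9857) = 1/(-11812) = -1/11812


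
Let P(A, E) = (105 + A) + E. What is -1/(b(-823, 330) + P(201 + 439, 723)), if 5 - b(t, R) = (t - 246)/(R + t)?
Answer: -493/725120 ≈ -0.00067989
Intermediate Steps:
b(t, R) = 5 - (-246 + t)/(R + t) (b(t, R) = 5 - (t - 246)/(R + t) = 5 - (-246 + t)/(R + t))
P(A, E) = 105 + A + E
-1/(b(-823, 330) + P(201 + 439, 723)) = -1/((246 + 4*(-823) + 5*330)/(330 - 823) + (105 + (201 + 439) + 723)) = -1/((246 - 3292 + 1650)/(-493) + (105 + 640 + 723)) = -1/(-1/493*(-1396) + 1468) = -1/(1396/493 + 1468) = -1/725120/493 = -1*493/725120 = -493/725120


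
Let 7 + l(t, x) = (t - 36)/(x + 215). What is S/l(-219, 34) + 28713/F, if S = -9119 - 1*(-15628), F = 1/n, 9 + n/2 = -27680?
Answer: -1058986170571/666 ≈ -1.5901e+9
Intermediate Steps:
n = -55378 (n = -18 + 2*(-27680) = -18 - 55360 = -55378)
l(t, x) = -7 + (-36 + t)/(215 + x) (l(t, x) = -7 + (t - 36)/(x + 215) = -7 + (-36 + t)/(215 + x))
F = -1/55378 (F = 1/(-55378) = -1/55378 ≈ -1.8058e-5)
S = 6509 (S = -9119 + 15628 = 6509)
S/l(-219, 34) + 28713/F = 6509/(((-1541 - 219 - 7*34)/(215 + 34))) + 28713/(-1/55378) = 6509/(((-1541 - 219 - 238)/249)) + 28713*(-55378) = 6509/(((1/249)*(-1998))) - 1590068514 = 6509/(-666/83) - 1590068514 = 6509*(-83/666) - 1590068514 = -540247/666 - 1590068514 = -1058986170571/666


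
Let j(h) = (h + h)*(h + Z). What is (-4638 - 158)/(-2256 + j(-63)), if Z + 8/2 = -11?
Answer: -1199/1893 ≈ -0.63339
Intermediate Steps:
Z = -15 (Z = -4 - 11 = -15)
j(h) = 2*h*(-15 + h) (j(h) = (h + h)*(h - 15) = (2*h)*(-15 + h) = 2*h*(-15 + h))
(-4638 - 158)/(-2256 + j(-63)) = (-4638 - 158)/(-2256 + 2*(-63)*(-15 - 63)) = -4796/(-2256 + 2*(-63)*(-78)) = -4796/(-2256 + 9828) = -4796/7572 = -4796*1/7572 = -1199/1893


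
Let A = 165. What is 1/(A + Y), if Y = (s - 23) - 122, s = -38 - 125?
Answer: -1/143 ≈ -0.0069930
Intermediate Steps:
s = -163
Y = -308 (Y = (-163 - 23) - 122 = -186 - 122 = -308)
1/(A + Y) = 1/(165 - 308) = 1/(-143) = -1/143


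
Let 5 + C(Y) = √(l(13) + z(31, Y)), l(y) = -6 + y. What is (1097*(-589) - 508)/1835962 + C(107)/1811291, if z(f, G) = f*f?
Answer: -1171264203341/3325461446942 + 22*√2/1811291 ≈ -0.35219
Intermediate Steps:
z(f, G) = f²
C(Y) = -5 + 22*√2 (C(Y) = -5 + √((-6 + 13) + 31²) = -5 + √(7 + 961) = -5 + √968 = -5 + 22*√2)
(1097*(-589) - 508)/1835962 + C(107)/1811291 = (1097*(-589) - 508)/1835962 + (-5 + 22*√2)/1811291 = (-646133 - 508)*(1/1835962) + (-5 + 22*√2)*(1/1811291) = -646641*1/1835962 + (-5/1811291 + 22*√2/1811291) = -646641/1835962 + (-5/1811291 + 22*√2/1811291) = -1171264203341/3325461446942 + 22*√2/1811291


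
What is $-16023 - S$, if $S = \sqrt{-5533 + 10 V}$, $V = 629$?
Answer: $-16023 - \sqrt{757} \approx -16051.0$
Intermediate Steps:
$S = \sqrt{757}$ ($S = \sqrt{-5533 + 10 \cdot 629} = \sqrt{-5533 + 6290} = \sqrt{757} \approx 27.514$)
$-16023 - S = -16023 - \sqrt{757}$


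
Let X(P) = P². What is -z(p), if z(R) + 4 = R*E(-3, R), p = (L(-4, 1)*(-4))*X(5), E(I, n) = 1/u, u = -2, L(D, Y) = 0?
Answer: 4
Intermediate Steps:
E(I, n) = -½ (E(I, n) = 1/(-2) = -½)
p = 0 (p = (0*(-4))*5² = 0*25 = 0)
z(R) = -4 - R/2 (z(R) = -4 + R*(-½) = -4 - R/2)
-z(p) = -(-4 - ½*0) = -(-4 + 0) = -1*(-4) = 4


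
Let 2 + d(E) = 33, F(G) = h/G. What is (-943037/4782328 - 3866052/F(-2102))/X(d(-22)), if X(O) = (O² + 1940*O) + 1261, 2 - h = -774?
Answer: 4857913382084875/28928847257392 ≈ 167.93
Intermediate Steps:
h = 776 (h = 2 - 1*(-774) = 2 + 774 = 776)
F(G) = 776/G
d(E) = 31 (d(E) = -2 + 33 = 31)
X(O) = 1261 + O² + 1940*O
(-943037/4782328 - 3866052/F(-2102))/X(d(-22)) = (-943037/4782328 - 3866052/(776/(-2102)))/(1261 + 31² + 1940*31) = (-943037*1/4782328 - 3866052/(776*(-1/2102)))/(1261 + 961 + 60140) = (-943037/4782328 - 3866052/(-388/1051))/62362 = (-943037/4782328 - 3866052*(-1051/388))*(1/62362) = (-943037/4782328 + 1015805163/97)*(1/62362) = (4857913382084875/463885816)*(1/62362) = 4857913382084875/28928847257392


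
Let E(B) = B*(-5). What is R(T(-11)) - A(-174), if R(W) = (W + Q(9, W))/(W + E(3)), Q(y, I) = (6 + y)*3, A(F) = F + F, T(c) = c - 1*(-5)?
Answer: 2423/7 ≈ 346.14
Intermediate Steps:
T(c) = 5 + c (T(c) = c + 5 = 5 + c)
E(B) = -5*B
A(F) = 2*F
Q(y, I) = 18 + 3*y
R(W) = (45 + W)/(-15 + W) (R(W) = (W + (18 + 3*9))/(W - 5*3) = (W + (18 + 27))/(W - 15) = (W + 45)/(-15 + W) = (45 + W)/(-15 + W))
R(T(-11)) - A(-174) = (45 + (5 - 11))/(-15 + (5 - 11)) - 2*(-174) = (45 - 6)/(-15 - 6) - 1*(-348) = 39/(-21) + 348 = -1/21*39 + 348 = -13/7 + 348 = 2423/7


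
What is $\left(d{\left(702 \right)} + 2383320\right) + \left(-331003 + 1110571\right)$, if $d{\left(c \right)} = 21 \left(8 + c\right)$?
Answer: $3177798$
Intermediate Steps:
$d{\left(c \right)} = 168 + 21 c$
$\left(d{\left(702 \right)} + 2383320\right) + \left(-331003 + 1110571\right) = \left(\left(168 + 21 \cdot 702\right) + 2383320\right) + \left(-331003 + 1110571\right) = \left(\left(168 + 14742\right) + 2383320\right) + 779568 = \left(14910 + 2383320\right) + 779568 = 2398230 + 779568 = 3177798$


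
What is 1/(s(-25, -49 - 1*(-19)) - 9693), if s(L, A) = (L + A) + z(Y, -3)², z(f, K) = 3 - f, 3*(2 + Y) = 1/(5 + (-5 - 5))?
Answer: -225/2187524 ≈ -0.00010286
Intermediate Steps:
Y = -31/15 (Y = -2 + 1/(3*(5 + (-5 - 5))) = -2 + 1/(3*(5 - 10)) = -2 + (⅓)/(-5) = -2 + (⅓)*(-⅕) = -2 - 1/15 = -31/15 ≈ -2.0667)
s(L, A) = 5776/225 + A + L (s(L, A) = (L + A) + (3 - 1*(-31/15))² = (A + L) + (3 + 31/15)² = (A + L) + (76/15)² = (A + L) + 5776/225 = 5776/225 + A + L)
1/(s(-25, -49 - 1*(-19)) - 9693) = 1/((5776/225 + (-49 - 1*(-19)) - 25) - 9693) = 1/((5776/225 + (-49 + 19) - 25) - 9693) = 1/((5776/225 - 30 - 25) - 9693) = 1/(-6599/225 - 9693) = 1/(-2187524/225) = -225/2187524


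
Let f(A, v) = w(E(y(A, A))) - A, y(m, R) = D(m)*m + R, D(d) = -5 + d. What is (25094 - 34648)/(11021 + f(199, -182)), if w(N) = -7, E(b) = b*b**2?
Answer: -9554/10815 ≈ -0.88340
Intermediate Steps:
y(m, R) = R + m*(-5 + m) (y(m, R) = (-5 + m)*m + R = m*(-5 + m) + R = R + m*(-5 + m))
E(b) = b**3
f(A, v) = -7 - A
(25094 - 34648)/(11021 + f(199, -182)) = (25094 - 34648)/(11021 + (-7 - 1*199)) = -9554/(11021 + (-7 - 199)) = -9554/(11021 - 206) = -9554/10815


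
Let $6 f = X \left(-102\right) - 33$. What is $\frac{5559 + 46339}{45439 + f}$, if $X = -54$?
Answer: $\frac{103796}{92703} \approx 1.1197$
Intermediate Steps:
$f = \frac{1825}{2}$ ($f = \frac{\left(-54\right) \left(-102\right) - 33}{6} = \frac{5508 - 33}{6} = \frac{1}{6} \cdot 5475 = \frac{1825}{2} \approx 912.5$)
$\frac{5559 + 46339}{45439 + f} = \frac{5559 + 46339}{45439 + \frac{1825}{2}} = \frac{51898}{\frac{92703}{2}} = 51898 \cdot \frac{2}{92703} = \frac{103796}{92703}$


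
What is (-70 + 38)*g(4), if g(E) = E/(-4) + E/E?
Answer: 0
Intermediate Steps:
g(E) = 1 - E/4 (g(E) = E*(-¼) + 1 = -E/4 + 1 = 1 - E/4)
(-70 + 38)*g(4) = (-70 + 38)*(1 - ¼*4) = -32*(1 - 1) = -32*0 = 0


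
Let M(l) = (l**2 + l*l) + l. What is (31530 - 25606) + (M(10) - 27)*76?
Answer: 19832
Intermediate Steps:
M(l) = l + 2*l**2 (M(l) = (l**2 + l**2) + l = 2*l**2 + l = l + 2*l**2)
(31530 - 25606) + (M(10) - 27)*76 = (31530 - 25606) + (10*(1 + 2*10) - 27)*76 = 5924 + (10*(1 + 20) - 27)*76 = 5924 + (10*21 - 27)*76 = 5924 + (210 - 27)*76 = 5924 + 183*76 = 5924 + 13908 = 19832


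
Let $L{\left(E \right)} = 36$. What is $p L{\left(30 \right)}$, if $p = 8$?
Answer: $288$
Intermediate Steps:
$p L{\left(30 \right)} = 8 \cdot 36 = 288$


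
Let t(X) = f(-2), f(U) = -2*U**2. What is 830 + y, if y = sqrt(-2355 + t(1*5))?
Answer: 830 + I*sqrt(2363) ≈ 830.0 + 48.611*I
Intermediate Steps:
t(X) = -8 (t(X) = -2*(-2)**2 = -2*4 = -8)
y = I*sqrt(2363) (y = sqrt(-2355 - 8) = sqrt(-2363) = I*sqrt(2363) ≈ 48.611*I)
830 + y = 830 + I*sqrt(2363)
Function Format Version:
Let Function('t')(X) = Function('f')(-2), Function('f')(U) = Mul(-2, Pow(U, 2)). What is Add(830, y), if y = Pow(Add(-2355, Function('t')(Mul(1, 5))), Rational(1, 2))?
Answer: Add(830, Mul(I, Pow(2363, Rational(1, 2)))) ≈ Add(830.00, Mul(48.611, I))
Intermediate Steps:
Function('t')(X) = -8 (Function('t')(X) = Mul(-2, Pow(-2, 2)) = Mul(-2, 4) = -8)
y = Mul(I, Pow(2363, Rational(1, 2))) (y = Pow(Add(-2355, -8), Rational(1, 2)) = Pow(-2363, Rational(1, 2)) = Mul(I, Pow(2363, Rational(1, 2))) ≈ Mul(48.611, I))
Add(830, y) = Add(830, Mul(I, Pow(2363, Rational(1, 2))))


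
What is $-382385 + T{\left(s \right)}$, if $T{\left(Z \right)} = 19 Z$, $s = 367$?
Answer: $-375412$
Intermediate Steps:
$-382385 + T{\left(s \right)} = -382385 + 19 \cdot 367 = -382385 + 6973 = -375412$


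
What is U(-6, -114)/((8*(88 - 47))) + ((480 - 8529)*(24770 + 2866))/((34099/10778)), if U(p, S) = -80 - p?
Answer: -393186990810751/5592236 ≈ -7.0309e+7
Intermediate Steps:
U(-6, -114)/((8*(88 - 47))) + ((480 - 8529)*(24770 + 2866))/((34099/10778)) = (-80 - 1*(-6))/((8*(88 - 47))) + ((480 - 8529)*(24770 + 2866))/((34099/10778)) = (-80 + 6)/((8*41)) + (-8049*27636)/((34099*(1/10778))) = -74/328 - 222442164/34099/10778 = -74*1/328 - 222442164*10778/34099 = -37/164 - 2397481643592/34099 = -393186990810751/5592236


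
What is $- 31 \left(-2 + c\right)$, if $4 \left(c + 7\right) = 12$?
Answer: $186$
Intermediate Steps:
$c = -4$ ($c = -7 + \frac{1}{4} \cdot 12 = -7 + 3 = -4$)
$- 31 \left(-2 + c\right) = - 31 \left(-2 - 4\right) = \left(-31\right) \left(-6\right) = 186$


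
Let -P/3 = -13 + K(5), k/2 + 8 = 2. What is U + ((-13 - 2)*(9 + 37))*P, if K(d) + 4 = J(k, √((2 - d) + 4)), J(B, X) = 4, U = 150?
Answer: -26760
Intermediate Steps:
k = -12 (k = -16 + 2*2 = -16 + 4 = -12)
K(d) = 0 (K(d) = -4 + 4 = 0)
P = 39 (P = -3*(-13 + 0) = -3*(-13) = 39)
U + ((-13 - 2)*(9 + 37))*P = 150 + ((-13 - 2)*(9 + 37))*39 = 150 - 15*46*39 = 150 - 690*39 = 150 - 26910 = -26760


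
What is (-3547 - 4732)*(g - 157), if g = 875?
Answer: -5944322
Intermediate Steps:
(-3547 - 4732)*(g - 157) = (-3547 - 4732)*(875 - 157) = -8279*718 = -5944322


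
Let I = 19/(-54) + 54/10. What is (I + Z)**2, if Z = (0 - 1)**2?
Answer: 2666689/72900 ≈ 36.580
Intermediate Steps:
I = 1363/270 (I = 19*(-1/54) + 54*(1/10) = -19/54 + 27/5 = 1363/270 ≈ 5.0481)
Z = 1 (Z = (-1)**2 = 1)
(I + Z)**2 = (1363/270 + 1)**2 = (1633/270)**2 = 2666689/72900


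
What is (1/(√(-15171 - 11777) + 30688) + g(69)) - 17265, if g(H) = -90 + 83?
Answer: (-34544*√6737 + 530043135*I)/(2*(√6737 - 15344*I)) ≈ -17272.0 - 1.7881e-7*I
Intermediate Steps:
g(H) = -7
(1/(√(-15171 - 11777) + 30688) + g(69)) - 17265 = (1/(√(-15171 - 11777) + 30688) - 7) - 17265 = (1/(√(-26948) + 30688) - 7) - 17265 = (1/(2*I*√6737 + 30688) - 7) - 17265 = (1/(30688 + 2*I*√6737) - 7) - 17265 = (-7 + 1/(30688 + 2*I*√6737)) - 17265 = -17272 + 1/(30688 + 2*I*√6737)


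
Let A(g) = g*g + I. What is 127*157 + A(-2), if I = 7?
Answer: 19950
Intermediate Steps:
A(g) = 7 + g² (A(g) = g*g + 7 = g² + 7 = 7 + g²)
127*157 + A(-2) = 127*157 + (7 + (-2)²) = 19939 + (7 + 4) = 19939 + 11 = 19950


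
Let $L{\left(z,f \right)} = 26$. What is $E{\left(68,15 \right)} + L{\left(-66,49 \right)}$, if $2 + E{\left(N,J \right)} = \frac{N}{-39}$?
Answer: $\frac{868}{39} \approx 22.256$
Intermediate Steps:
$E{\left(N,J \right)} = -2 - \frac{N}{39}$ ($E{\left(N,J \right)} = -2 + \frac{N}{-39} = -2 + N \left(- \frac{1}{39}\right) = -2 - \frac{N}{39}$)
$E{\left(68,15 \right)} + L{\left(-66,49 \right)} = \left(-2 - \frac{68}{39}\right) + 26 = - \frac{146}{39} + 26 = \frac{868}{39}$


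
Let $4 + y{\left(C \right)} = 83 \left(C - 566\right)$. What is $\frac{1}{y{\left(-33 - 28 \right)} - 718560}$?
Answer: $- \frac{1}{770605} \approx -1.2977 \cdot 10^{-6}$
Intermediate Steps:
$y{\left(C \right)} = -46982 + 83 C$ ($y{\left(C \right)} = -4 + 83 \left(C - 566\right) = -4 + 83 \left(-566 + C\right) = -4 + \left(-46978 + 83 C\right) = -46982 + 83 C$)
$\frac{1}{y{\left(-33 - 28 \right)} - 718560} = \frac{1}{\left(-46982 + 83 \left(-33 - 28\right)\right) - 718560} = \frac{1}{\left(-46982 + 83 \left(-61\right)\right) - 718560} = \frac{1}{\left(-46982 - 5063\right) - 718560} = \frac{1}{-52045 - 718560} = \frac{1}{-770605} = - \frac{1}{770605}$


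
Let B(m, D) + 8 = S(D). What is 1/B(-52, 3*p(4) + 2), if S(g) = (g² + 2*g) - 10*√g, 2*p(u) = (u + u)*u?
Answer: 324/839183 + 25*√2/3356732 ≈ 0.00039662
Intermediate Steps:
p(u) = u² (p(u) = ((u + u)*u)/2 = ((2*u)*u)/2 = (2*u²)/2 = u²)
S(g) = g² - 10*√g + 2*g
B(m, D) = -8 + D² - 10*√D + 2*D (B(m, D) = -8 + (D² - 10*√D + 2*D) = -8 + D² - 10*√D + 2*D)
1/B(-52, 3*p(4) + 2) = 1/(-8 + (3*4² + 2)² - 10*√(3*4² + 2) + 2*(3*4² + 2)) = 1/(-8 + (3*16 + 2)² - 10*√(3*16 + 2) + 2*(3*16 + 2)) = 1/(-8 + (48 + 2)² - 10*√(48 + 2) + 2*(48 + 2)) = 1/(-8 + 50² - 50*√2 + 2*50) = 1/(-8 + 2500 - 50*√2 + 100) = 1/(2592 - 50*√2)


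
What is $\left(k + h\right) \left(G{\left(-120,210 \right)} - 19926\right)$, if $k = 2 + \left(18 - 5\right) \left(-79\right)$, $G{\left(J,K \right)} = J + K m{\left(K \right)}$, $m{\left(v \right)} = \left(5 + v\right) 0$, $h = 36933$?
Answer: $-719811768$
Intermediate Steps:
$m{\left(v \right)} = 0$
$G{\left(J,K \right)} = J$ ($G{\left(J,K \right)} = J + K 0 = J + 0 = J$)
$k = -1025$ ($k = 2 + 13 \left(-79\right) = 2 - 1027 = -1025$)
$\left(k + h\right) \left(G{\left(-120,210 \right)} - 19926\right) = \left(-1025 + 36933\right) \left(-120 - 19926\right) = 35908 \left(-20046\right) = -719811768$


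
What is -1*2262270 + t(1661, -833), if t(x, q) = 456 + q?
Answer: -2262647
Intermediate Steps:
-1*2262270 + t(1661, -833) = -1*2262270 + (456 - 833) = -2262270 - 377 = -2262647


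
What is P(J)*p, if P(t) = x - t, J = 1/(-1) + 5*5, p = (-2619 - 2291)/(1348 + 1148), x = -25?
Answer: 120295/1248 ≈ 96.390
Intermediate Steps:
p = -2455/1248 (p = -4910/2496 = -4910*1/2496 = -2455/1248 ≈ -1.9671)
J = 24 (J = -1 + 25 = 24)
P(t) = -25 - t
P(J)*p = (-25 - 1*24)*(-2455/1248) = (-25 - 24)*(-2455/1248) = -49*(-2455/1248) = 120295/1248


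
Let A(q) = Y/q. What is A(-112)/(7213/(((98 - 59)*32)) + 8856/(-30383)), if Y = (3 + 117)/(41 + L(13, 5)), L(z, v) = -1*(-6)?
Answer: -284384880/68464995739 ≈ -0.0041537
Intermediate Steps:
L(z, v) = 6
Y = 120/47 (Y = (3 + 117)/(41 + 6) = 120/47 ≈ 2.5532)
A(q) = 120/(47*q)
A(-112)/(7213/(((98 - 59)*32)) + 8856/(-30383)) = ((120/47)/(-112))/(7213/(((98 - 59)*32)) + 8856/(-30383)) = ((120/47)*(-1/112))/(7213/((39*32)) + 8856*(-1/30383)) = -15/(658*(7213/1248 - 8856/30383)) = -15/(658*208100291/37917984) = -15/658*37917984/208100291 = -284384880/68464995739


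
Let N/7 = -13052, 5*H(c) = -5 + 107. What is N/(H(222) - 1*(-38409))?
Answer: -456820/192147 ≈ -2.3774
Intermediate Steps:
H(c) = 102/5 (H(c) = (-5 + 107)/5 = (⅕)*102 = 102/5)
N = -91364 (N = 7*(-13052) = -91364)
N/(H(222) - 1*(-38409)) = -91364/(102/5 - 1*(-38409)) = -91364/(102/5 + 38409) = -91364/192147/5 = -91364*5/192147 = -456820/192147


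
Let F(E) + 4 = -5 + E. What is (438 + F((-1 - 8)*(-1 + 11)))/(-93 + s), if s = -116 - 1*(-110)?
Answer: -113/33 ≈ -3.4242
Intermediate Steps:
F(E) = -9 + E (F(E) = -4 + (-5 + E) = -9 + E)
s = -6 (s = -116 + 110 = -6)
(438 + F((-1 - 8)*(-1 + 11)))/(-93 + s) = (438 + (-9 + (-1 - 8)*(-1 + 11)))/(-93 - 6) = (438 + (-9 - 9*10))/(-99) = (438 + (-9 - 90))*(-1/99) = (438 - 99)*(-1/99) = 339*(-1/99) = -113/33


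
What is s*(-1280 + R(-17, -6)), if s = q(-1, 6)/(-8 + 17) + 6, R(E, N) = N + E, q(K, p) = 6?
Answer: -26060/3 ≈ -8686.7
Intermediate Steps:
R(E, N) = E + N
s = 20/3 (s = 6/(-8 + 17) + 6 = 6/9 + 6 = (1/9)*6 + 6 = 2/3 + 6 = 20/3 ≈ 6.6667)
s*(-1280 + R(-17, -6)) = 20*(-1280 + (-17 - 6))/3 = 20*(-1280 - 23)/3 = (20/3)*(-1303) = -26060/3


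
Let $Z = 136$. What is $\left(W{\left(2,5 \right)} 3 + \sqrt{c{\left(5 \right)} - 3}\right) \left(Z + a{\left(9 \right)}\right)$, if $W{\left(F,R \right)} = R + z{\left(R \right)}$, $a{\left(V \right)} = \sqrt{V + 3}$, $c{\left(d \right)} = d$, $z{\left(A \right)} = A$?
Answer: $2 \left(30 + \sqrt{2}\right) \left(68 + \sqrt{3}\right) \approx 4381.2$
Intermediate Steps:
$a{\left(V \right)} = \sqrt{3 + V}$
$W{\left(F,R \right)} = 2 R$ ($W{\left(F,R \right)} = R + R = 2 R$)
$\left(W{\left(2,5 \right)} 3 + \sqrt{c{\left(5 \right)} - 3}\right) \left(Z + a{\left(9 \right)}\right) = \left(2 \cdot 5 \cdot 3 + \sqrt{5 - 3}\right) \left(136 + \sqrt{3 + 9}\right) = \left(10 \cdot 3 + \sqrt{2}\right) \left(136 + \sqrt{12}\right) = \left(30 + \sqrt{2}\right) \left(136 + 2 \sqrt{3}\right)$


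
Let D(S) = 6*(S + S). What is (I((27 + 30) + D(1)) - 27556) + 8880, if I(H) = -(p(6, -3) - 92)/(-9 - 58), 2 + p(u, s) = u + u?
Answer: -1251374/67 ≈ -18677.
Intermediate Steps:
p(u, s) = -2 + 2*u (p(u, s) = -2 + (u + u) = -2 + 2*u)
D(S) = 12*S (D(S) = 6*(2*S) = 12*S)
I(H) = -82/67 (I(H) = -((-2 + 2*6) - 92)/(-9 - 58) = -((-2 + 12) - 92)/(-67) = -(10 - 92)*(-1)/67 = -(-82)*(-1)/67 = -1*82/67 = -82/67)
(I((27 + 30) + D(1)) - 27556) + 8880 = (-82/67 - 27556) + 8880 = -1846334/67 + 8880 = -1251374/67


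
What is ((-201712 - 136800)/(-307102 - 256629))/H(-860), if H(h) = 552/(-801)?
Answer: -11297838/12965813 ≈ -0.87136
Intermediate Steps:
H(h) = -184/267 (H(h) = 552*(-1/801) = -184/267)
((-201712 - 136800)/(-307102 - 256629))/H(-860) = ((-201712 - 136800)/(-307102 - 256629))/(-184/267) = -338512/(-563731)*(-267/184) = -338512*(-1/563731)*(-267/184) = (338512/563731)*(-267/184) = -11297838/12965813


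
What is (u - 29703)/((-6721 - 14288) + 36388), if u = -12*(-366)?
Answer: -1947/1183 ≈ -1.6458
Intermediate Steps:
u = 4392
(u - 29703)/((-6721 - 14288) + 36388) = (4392 - 29703)/((-6721 - 14288) + 36388) = -25311/(-21009 + 36388) = -25311/15379 = -25311*1/15379 = -1947/1183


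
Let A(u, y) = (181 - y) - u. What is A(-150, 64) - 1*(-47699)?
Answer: 47966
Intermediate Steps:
A(u, y) = 181 - u - y
A(-150, 64) - 1*(-47699) = (181 - 1*(-150) - 1*64) - 1*(-47699) = (181 + 150 - 64) + 47699 = 267 + 47699 = 47966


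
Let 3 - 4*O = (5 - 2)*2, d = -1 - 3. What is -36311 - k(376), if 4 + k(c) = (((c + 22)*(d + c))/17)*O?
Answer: -506177/17 ≈ -29775.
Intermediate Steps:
d = -4
O = -¾ (O = ¾ - (5 - 2)*2/4 = ¾ - 3*2/4 = ¾ - ¼*6 = ¾ - 3/2 = -¾ ≈ -0.75000)
k(c) = -4 - 3*(-4 + c)*(22 + c)/68 (k(c) = -4 + (((c + 22)*(-4 + c))/17)*(-¾) = -4 + (((22 + c)*(-4 + c))*(1/17))*(-¾) = -4 + (((-4 + c)*(22 + c))*(1/17))*(-¾) = -4 + ((-4 + c)*(22 + c)/17)*(-¾) = -4 - 3*(-4 + c)*(22 + c)/68)
-36311 - k(376) = -36311 - (-2/17 - 27/34*376 - 3/68*376²) = -36311 - (-2/17 - 5076/17 - 3/68*141376) = -36311 - (-2/17 - 5076/17 - 106032/17) = -36311 - 1*(-111110/17) = -36311 + 111110/17 = -506177/17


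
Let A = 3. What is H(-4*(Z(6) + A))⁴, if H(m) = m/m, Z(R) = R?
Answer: 1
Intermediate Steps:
H(m) = 1
H(-4*(Z(6) + A))⁴ = 1⁴ = 1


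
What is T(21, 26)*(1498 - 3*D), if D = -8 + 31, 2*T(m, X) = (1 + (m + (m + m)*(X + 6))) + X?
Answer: 994584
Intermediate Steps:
T(m, X) = ½ + X/2 + m/2 + m*(6 + X) (T(m, X) = ((1 + (m + (m + m)*(X + 6))) + X)/2 = ((1 + (m + (2*m)*(6 + X))) + X)/2 = ((1 + (m + 2*m*(6 + X))) + X)/2 = ((1 + m + 2*m*(6 + X)) + X)/2 = (1 + X + m + 2*m*(6 + X))/2 = ½ + X/2 + m/2 + m*(6 + X))
D = 23
T(21, 26)*(1498 - 3*D) = (½ + (½)*26 + (13/2)*21 + 26*21)*(1498 - 3*23) = (½ + 13 + 273/2 + 546)*(1498 - 69) = 696*1429 = 994584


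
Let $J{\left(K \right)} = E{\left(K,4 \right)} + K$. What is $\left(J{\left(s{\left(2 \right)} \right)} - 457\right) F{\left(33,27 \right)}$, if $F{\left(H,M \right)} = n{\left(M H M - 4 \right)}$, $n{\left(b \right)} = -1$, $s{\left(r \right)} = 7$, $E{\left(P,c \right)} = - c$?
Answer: $454$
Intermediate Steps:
$F{\left(H,M \right)} = -1$
$J{\left(K \right)} = -4 + K$ ($J{\left(K \right)} = \left(-1\right) 4 + K = -4 + K$)
$\left(J{\left(s{\left(2 \right)} \right)} - 457\right) F{\left(33,27 \right)} = \left(\left(-4 + 7\right) - 457\right) \left(-1\right) = \left(3 - 457\right) \left(-1\right) = \left(-454\right) \left(-1\right) = 454$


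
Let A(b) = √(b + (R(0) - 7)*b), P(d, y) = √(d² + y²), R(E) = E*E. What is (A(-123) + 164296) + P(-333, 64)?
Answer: 164296 + √114985 + 3*√82 ≈ 1.6466e+5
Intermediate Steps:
R(E) = E²
A(b) = √6*√(-b) (A(b) = √(b + (0² - 7)*b) = √(b + (0 - 7)*b) = √(b - 7*b) = √(-6*b) = √6*√(-b))
(A(-123) + 164296) + P(-333, 64) = (√6*√(-1*(-123)) + 164296) + √((-333)² + 64²) = (√6*√123 + 164296) + √(110889 + 4096) = (3*√82 + 164296) + √114985 = (164296 + 3*√82) + √114985 = 164296 + √114985 + 3*√82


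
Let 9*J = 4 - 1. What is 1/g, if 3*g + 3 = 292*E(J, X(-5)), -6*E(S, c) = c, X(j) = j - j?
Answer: -1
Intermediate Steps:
J = ⅓ (J = (4 - 1)/9 = (⅑)*3 = ⅓ ≈ 0.33333)
X(j) = 0
E(S, c) = -c/6
g = -1 (g = -1 + (292*(-⅙*0))/3 = -1 + (292*0)/3 = -1 + (⅓)*0 = -1 + 0 = -1)
1/g = 1/(-1) = -1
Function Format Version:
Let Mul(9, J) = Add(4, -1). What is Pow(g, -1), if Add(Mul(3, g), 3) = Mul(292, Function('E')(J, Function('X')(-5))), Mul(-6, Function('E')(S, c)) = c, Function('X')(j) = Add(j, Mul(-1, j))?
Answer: -1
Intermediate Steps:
J = Rational(1, 3) (J = Mul(Rational(1, 9), Add(4, -1)) = Mul(Rational(1, 9), 3) = Rational(1, 3) ≈ 0.33333)
Function('X')(j) = 0
Function('E')(S, c) = Mul(Rational(-1, 6), c)
g = -1 (g = Add(-1, Mul(Rational(1, 3), Mul(292, Mul(Rational(-1, 6), 0)))) = Add(-1, Mul(Rational(1, 3), Mul(292, 0))) = Add(-1, Mul(Rational(1, 3), 0)) = Add(-1, 0) = -1)
Pow(g, -1) = Pow(-1, -1) = -1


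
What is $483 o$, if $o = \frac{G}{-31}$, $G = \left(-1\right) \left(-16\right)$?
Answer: $- \frac{7728}{31} \approx -249.29$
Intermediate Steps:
$G = 16$
$o = - \frac{16}{31}$ ($o = \frac{16}{-31} = 16 \left(- \frac{1}{31}\right) = - \frac{16}{31} \approx -0.51613$)
$483 o = 483 \left(- \frac{16}{31}\right) = - \frac{7728}{31}$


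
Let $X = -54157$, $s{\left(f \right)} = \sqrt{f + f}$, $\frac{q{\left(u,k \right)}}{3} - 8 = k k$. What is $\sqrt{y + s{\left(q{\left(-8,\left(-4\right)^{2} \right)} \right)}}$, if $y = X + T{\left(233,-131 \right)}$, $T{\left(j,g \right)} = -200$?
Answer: $\sqrt{-54357 + 12 \sqrt{11}} \approx 233.06 i$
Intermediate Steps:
$q{\left(u,k \right)} = 24 + 3 k^{2}$ ($q{\left(u,k \right)} = 24 + 3 k k = 24 + 3 k^{2}$)
$s{\left(f \right)} = \sqrt{2} \sqrt{f}$ ($s{\left(f \right)} = \sqrt{2 f} = \sqrt{2} \sqrt{f}$)
$y = -54357$ ($y = -54157 - 200 = -54357$)
$\sqrt{y + s{\left(q{\left(-8,\left(-4\right)^{2} \right)} \right)}} = \sqrt{-54357 + \sqrt{2} \sqrt{24 + 3 \left(\left(-4\right)^{2}\right)^{2}}} = \sqrt{-54357 + \sqrt{2} \sqrt{24 + 3 \cdot 16^{2}}} = \sqrt{-54357 + \sqrt{2} \sqrt{24 + 3 \cdot 256}} = \sqrt{-54357 + \sqrt{2} \sqrt{24 + 768}} = \sqrt{-54357 + \sqrt{2} \sqrt{792}} = \sqrt{-54357 + \sqrt{2} \cdot 6 \sqrt{22}} = \sqrt{-54357 + 12 \sqrt{11}}$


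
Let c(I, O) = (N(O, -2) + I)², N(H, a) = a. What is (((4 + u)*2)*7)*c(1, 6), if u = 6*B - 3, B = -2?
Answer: -154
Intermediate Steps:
u = -15 (u = 6*(-2) - 3 = -12 - 3 = -15)
c(I, O) = (-2 + I)²
(((4 + u)*2)*7)*c(1, 6) = (((4 - 15)*2)*7)*(-2 + 1)² = (-11*2*7)*(-1)² = -22*7*1 = -154*1 = -154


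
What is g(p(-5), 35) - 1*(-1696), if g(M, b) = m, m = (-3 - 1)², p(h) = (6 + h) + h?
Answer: 1712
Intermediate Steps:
p(h) = 6 + 2*h
m = 16 (m = (-4)² = 16)
g(M, b) = 16
g(p(-5), 35) - 1*(-1696) = 16 - 1*(-1696) = 16 + 1696 = 1712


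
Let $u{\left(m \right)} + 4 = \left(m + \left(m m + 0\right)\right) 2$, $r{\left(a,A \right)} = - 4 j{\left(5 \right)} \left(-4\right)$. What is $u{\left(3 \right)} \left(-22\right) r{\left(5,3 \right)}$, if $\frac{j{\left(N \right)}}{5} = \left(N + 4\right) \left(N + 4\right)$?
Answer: $-2851200$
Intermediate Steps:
$j{\left(N \right)} = 5 \left(4 + N\right)^{2}$ ($j{\left(N \right)} = 5 \left(N + 4\right) \left(N + 4\right) = 5 \left(4 + N\right) \left(4 + N\right) = 5 \left(4 + N\right)^{2}$)
$r{\left(a,A \right)} = 6480$ ($r{\left(a,A \right)} = - 4 \cdot 5 \left(4 + 5\right)^{2} \left(-4\right) = - 4 \cdot 5 \cdot 9^{2} \left(-4\right) = - 4 \cdot 5 \cdot 81 \left(-4\right) = \left(-4\right) 405 \left(-4\right) = \left(-1620\right) \left(-4\right) = 6480$)
$u{\left(m \right)} = -4 + 2 m + 2 m^{2}$ ($u{\left(m \right)} = -4 + \left(m + \left(m m + 0\right)\right) 2 = -4 + \left(m + \left(m^{2} + 0\right)\right) 2 = -4 + \left(m + m^{2}\right) 2 = -4 + \left(2 m + 2 m^{2}\right) = -4 + 2 m + 2 m^{2}$)
$u{\left(3 \right)} \left(-22\right) r{\left(5,3 \right)} = \left(-4 + 2 \cdot 3 + 2 \cdot 3^{2}\right) \left(-22\right) 6480 = \left(-4 + 6 + 2 \cdot 9\right) \left(-22\right) 6480 = \left(-4 + 6 + 18\right) \left(-22\right) 6480 = 20 \left(-22\right) 6480 = \left(-440\right) 6480 = -2851200$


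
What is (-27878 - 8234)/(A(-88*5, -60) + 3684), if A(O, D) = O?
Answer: -9028/811 ≈ -11.132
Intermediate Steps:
(-27878 - 8234)/(A(-88*5, -60) + 3684) = (-27878 - 8234)/(-88*5 + 3684) = -36112/(-440 + 3684) = -36112/3244 = -36112*1/3244 = -9028/811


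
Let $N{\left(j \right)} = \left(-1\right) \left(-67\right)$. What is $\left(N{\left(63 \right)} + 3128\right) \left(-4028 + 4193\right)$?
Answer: $527175$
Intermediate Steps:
$N{\left(j \right)} = 67$
$\left(N{\left(63 \right)} + 3128\right) \left(-4028 + 4193\right) = \left(67 + 3128\right) \left(-4028 + 4193\right) = 3195 \cdot 165 = 527175$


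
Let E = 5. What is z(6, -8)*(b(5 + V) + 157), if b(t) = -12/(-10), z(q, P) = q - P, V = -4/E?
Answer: 11074/5 ≈ 2214.8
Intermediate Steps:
V = -4/5 ≈ -0.80000
b(t) = 6/5 (b(t) = -12*(-1/10) = 6/5)
z(6, -8)*(b(5 + V) + 157) = (6 - 1*(-8))*(6/5 + 157) = (6 + 8)*(791/5) = 14*(791/5) = 11074/5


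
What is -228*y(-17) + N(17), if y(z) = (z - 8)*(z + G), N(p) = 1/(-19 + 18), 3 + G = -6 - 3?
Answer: -165301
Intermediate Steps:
G = -12 (G = -3 + (-6 - 3) = -3 - 9 = -12)
N(p) = -1 (N(p) = 1/(-1) = -1)
y(z) = (-12 + z)*(-8 + z) (y(z) = (z - 8)*(z - 12) = (-8 + z)*(-12 + z) = (-12 + z)*(-8 + z))
-228*y(-17) + N(17) = -228*(96 + (-17)² - 20*(-17)) - 1 = -228*(96 + 289 + 340) - 1 = -228*725 - 1 = -165300 - 1 = -165301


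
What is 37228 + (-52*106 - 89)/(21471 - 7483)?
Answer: 520739663/13988 ≈ 37228.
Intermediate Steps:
37228 + (-52*106 - 89)/(21471 - 7483) = 37228 + (-5512 - 89)/13988 = 37228 - 5601*1/13988 = 37228 - 5601/13988 = 520739663/13988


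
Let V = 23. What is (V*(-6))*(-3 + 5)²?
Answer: -552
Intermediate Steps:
(V*(-6))*(-3 + 5)² = (23*(-6))*(-3 + 5)² = -138*2² = -138*4 = -552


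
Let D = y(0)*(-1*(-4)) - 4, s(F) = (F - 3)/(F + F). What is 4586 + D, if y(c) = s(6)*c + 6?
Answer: 4606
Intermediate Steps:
s(F) = (-3 + F)/(2*F) (s(F) = (-3 + F)/((2*F)) = (-3 + F)*(1/(2*F)) = (-3 + F)/(2*F))
y(c) = 6 + c/4 (y(c) = ((1/2)*(-3 + 6)/6)*c + 6 = ((1/2)*(1/6)*3)*c + 6 = c/4 + 6 = 6 + c/4)
D = 20 (D = (6 + (1/4)*0)*(-1*(-4)) - 4 = (6 + 0)*4 - 4 = 6*4 - 4 = 24 - 4 = 20)
4586 + D = 4586 + 20 = 4606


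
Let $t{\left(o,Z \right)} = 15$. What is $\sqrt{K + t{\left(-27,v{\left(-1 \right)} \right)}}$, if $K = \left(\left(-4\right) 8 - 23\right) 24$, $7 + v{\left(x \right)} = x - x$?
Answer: $3 i \sqrt{145} \approx 36.125 i$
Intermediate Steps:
$v{\left(x \right)} = -7$ ($v{\left(x \right)} = -7 + \left(x - x\right) = -7 + 0 = -7$)
$K = -1320$ ($K = \left(-32 - 23\right) 24 = \left(-55\right) 24 = -1320$)
$\sqrt{K + t{\left(-27,v{\left(-1 \right)} \right)}} = \sqrt{-1320 + 15} = \sqrt{-1305} = 3 i \sqrt{145}$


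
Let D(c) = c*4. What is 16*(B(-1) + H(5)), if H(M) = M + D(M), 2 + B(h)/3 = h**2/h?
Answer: 256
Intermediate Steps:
D(c) = 4*c
B(h) = -6 + 3*h (B(h) = -6 + 3*(h**2/h) = -6 + 3*h)
H(M) = 5*M (H(M) = M + 4*M = 5*M)
16*(B(-1) + H(5)) = 16*((-6 + 3*(-1)) + 5*5) = 16*((-6 - 3) + 25) = 16*(-9 + 25) = 16*16 = 256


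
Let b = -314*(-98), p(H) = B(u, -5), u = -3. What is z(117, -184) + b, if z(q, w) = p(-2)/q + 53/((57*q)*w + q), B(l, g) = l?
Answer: 37756566274/1226979 ≈ 30772.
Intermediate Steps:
p(H) = -3
z(q, w) = -3/q + 53/(q + 57*q*w) (z(q, w) = -3/q + 53/((57*q)*w + q) = -3/q + 53/(57*q*w + q) = -3/q + 53/(q + 57*q*w))
b = 30772
z(117, -184) + b = (50 - 171*(-184))/(117*(1 + 57*(-184))) + 30772 = (50 + 31464)/(117*(1 - 10488)) + 30772 = (1/117)*31514/(-10487) + 30772 = (1/117)*(-1/10487)*31514 + 30772 = -31514/1226979 + 30772 = 37756566274/1226979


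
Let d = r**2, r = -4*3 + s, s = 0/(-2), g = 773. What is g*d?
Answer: 111312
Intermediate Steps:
s = 0 (s = 0*(-1/2) = 0)
r = -12 (r = -4*3 + 0 = -12 + 0 = -12)
d = 144 (d = (-12)**2 = 144)
g*d = 773*144 = 111312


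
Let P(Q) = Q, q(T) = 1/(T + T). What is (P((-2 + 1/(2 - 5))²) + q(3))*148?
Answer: 7474/9 ≈ 830.44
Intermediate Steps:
q(T) = 1/(2*T)
(P((-2 + 1/(2 - 5))²) + q(3))*148 = ((-2 + 1/(2 - 5))² + (½)/3)*148 = ((-2 + 1/(-3))² + (½)*(⅓))*148 = ((-2 - ⅓)² + ⅙)*148 = ((-7/3)² + ⅙)*148 = (49/9 + ⅙)*148 = (101/18)*148 = 7474/9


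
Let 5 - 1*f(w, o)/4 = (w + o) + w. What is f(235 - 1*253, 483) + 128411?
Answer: 126643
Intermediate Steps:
f(w, o) = 20 - 8*w - 4*o (f(w, o) = 20 - 4*((w + o) + w) = 20 - 4*((o + w) + w) = 20 - 4*(o + 2*w) = 20 + (-8*w - 4*o) = 20 - 8*w - 4*o)
f(235 - 1*253, 483) + 128411 = (20 - 8*(235 - 1*253) - 4*483) + 128411 = (20 - 8*(235 - 253) - 1932) + 128411 = (20 - 8*(-18) - 1932) + 128411 = (20 + 144 - 1932) + 128411 = -1768 + 128411 = 126643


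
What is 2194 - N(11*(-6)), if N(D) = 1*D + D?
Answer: 2326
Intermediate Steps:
N(D) = 2*D (N(D) = D + D = 2*D)
2194 - N(11*(-6)) = 2194 - 2*11*(-6) = 2194 - 2*(-66) = 2194 - 1*(-132) = 2194 + 132 = 2326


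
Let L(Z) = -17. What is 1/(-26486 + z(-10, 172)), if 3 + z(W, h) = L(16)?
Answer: -1/26506 ≈ -3.7727e-5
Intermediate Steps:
z(W, h) = -20 (z(W, h) = -3 - 17 = -20)
1/(-26486 + z(-10, 172)) = 1/(-26486 - 20) = 1/(-26506) = -1/26506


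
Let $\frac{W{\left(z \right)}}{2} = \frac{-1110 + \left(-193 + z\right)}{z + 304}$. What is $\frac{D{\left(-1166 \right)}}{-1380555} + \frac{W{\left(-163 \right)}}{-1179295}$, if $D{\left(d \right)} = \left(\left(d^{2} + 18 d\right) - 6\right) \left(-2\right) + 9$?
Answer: $\frac{29677088191379}{15303967122015} \approx 1.9392$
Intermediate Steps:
$W{\left(z \right)} = \frac{2 \left(-1303 + z\right)}{304 + z}$ ($W{\left(z \right)} = 2 \frac{-1110 + \left(-193 + z\right)}{z + 304} = 2 \frac{-1303 + z}{304 + z} = \frac{2 \left(-1303 + z\right)}{304 + z}$)
$D{\left(d \right)} = 21 - 36 d - 2 d^{2}$ ($D{\left(d \right)} = \left(-6 + d^{2} + 18 d\right) \left(-2\right) + 9 = \left(12 - 36 d - 2 d^{2}\right) + 9 = 21 - 36 d - 2 d^{2}$)
$\frac{D{\left(-1166 \right)}}{-1380555} + \frac{W{\left(-163 \right)}}{-1179295} = \frac{21 - -41976 - 2 \left(-1166\right)^{2}}{-1380555} + \frac{2 \frac{1}{304 - 163} \left(-1303 - 163\right)}{-1179295} = \left(21 + 41976 - 2719112\right) \left(- \frac{1}{1380555}\right) + 2 \cdot \frac{1}{141} \left(-1466\right) \left(- \frac{1}{1179295}\right) = \left(-2677115\right) \left(- \frac{1}{1380555}\right) - - \frac{2932}{166280595} = \frac{535423}{276111} + \frac{2932}{166280595} = \frac{29677088191379}{15303967122015}$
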